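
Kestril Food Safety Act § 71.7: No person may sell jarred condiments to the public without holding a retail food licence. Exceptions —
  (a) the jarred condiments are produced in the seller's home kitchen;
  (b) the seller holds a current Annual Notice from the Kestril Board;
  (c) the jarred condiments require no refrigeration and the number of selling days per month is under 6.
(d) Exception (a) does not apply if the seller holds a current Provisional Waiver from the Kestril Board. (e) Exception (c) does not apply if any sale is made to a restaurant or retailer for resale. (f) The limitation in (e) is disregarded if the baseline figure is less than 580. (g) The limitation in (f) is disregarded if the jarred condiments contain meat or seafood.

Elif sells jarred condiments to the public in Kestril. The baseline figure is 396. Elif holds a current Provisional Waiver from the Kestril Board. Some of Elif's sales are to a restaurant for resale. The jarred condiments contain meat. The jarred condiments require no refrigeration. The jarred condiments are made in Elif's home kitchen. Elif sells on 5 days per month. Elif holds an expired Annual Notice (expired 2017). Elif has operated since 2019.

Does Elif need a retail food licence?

Yes — Elif must hold a retail food licence.

Exception (a): the jarred condiments are home-kitchen produced — every condition holds. Turning to paragraph (d): (d) is triggered — a current Provisional Waiver is held. (a) is therefore removed.
Exception (b) fails — the Annual Notice is not current.
Exception (c): the jarred condiments are shelf-stable; the number of selling days per month is 5, under the 6 limit — every condition holds. Turning to paragraphs (e)–(g): (e) operates against (c): some sales are to a restaurant for resale. (f) would limit (e) — the baseline figure is 396, less than the 580 limit — but (g) sets (f) aside: (g) applies — the jarred condiments contain meat. (c) is therefore removed.
No exception applies. The general rule governs.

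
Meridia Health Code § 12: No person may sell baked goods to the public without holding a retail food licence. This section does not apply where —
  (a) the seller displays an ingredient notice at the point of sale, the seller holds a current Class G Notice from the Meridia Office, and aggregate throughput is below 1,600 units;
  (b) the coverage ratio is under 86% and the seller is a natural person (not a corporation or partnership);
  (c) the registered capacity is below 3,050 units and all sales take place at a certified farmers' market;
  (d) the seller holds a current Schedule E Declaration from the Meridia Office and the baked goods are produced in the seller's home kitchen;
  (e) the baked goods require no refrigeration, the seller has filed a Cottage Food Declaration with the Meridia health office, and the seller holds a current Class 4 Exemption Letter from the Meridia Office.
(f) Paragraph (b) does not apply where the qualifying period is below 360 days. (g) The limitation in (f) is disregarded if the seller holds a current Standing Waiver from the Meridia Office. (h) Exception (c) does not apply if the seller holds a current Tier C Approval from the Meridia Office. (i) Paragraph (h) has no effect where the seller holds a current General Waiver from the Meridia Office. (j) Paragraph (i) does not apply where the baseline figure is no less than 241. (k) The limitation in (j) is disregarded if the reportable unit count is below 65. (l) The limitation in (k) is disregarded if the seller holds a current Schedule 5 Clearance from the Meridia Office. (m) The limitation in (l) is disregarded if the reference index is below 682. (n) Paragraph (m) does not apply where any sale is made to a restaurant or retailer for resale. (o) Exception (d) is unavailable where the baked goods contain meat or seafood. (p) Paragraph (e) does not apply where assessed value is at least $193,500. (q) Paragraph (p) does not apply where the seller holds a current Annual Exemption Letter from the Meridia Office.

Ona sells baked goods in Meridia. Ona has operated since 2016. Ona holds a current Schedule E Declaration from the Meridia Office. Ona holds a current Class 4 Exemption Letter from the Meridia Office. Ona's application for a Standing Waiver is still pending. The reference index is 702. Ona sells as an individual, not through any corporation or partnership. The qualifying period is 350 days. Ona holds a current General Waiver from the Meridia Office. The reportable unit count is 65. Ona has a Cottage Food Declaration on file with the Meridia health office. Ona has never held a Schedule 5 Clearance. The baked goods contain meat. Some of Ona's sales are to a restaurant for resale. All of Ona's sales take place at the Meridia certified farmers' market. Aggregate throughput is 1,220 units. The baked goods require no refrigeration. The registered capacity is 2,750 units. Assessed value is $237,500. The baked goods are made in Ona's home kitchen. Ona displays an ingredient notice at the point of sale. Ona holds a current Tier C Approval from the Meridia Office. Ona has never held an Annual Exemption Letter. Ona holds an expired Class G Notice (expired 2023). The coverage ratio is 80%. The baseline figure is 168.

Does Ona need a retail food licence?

Exception (a) requires that the seller holds a current Class G Notice from the Meridia Office; but the Class G Notice is not current, so (a) is unavailable.
Exception (b)'s conditions are all satisfied: the coverage ratio is 80%, under the 86% limit; the seller is a natural person. Turning to paragraphs (f)–(g): (f) is engaged — the qualifying period is 350 days, below the 360 days limit. (g), which would lift (f), is not triggered — no current Standing Waiver is held. Exception (b) does not apply.
All of (c)'s requirements are met (the registered capacity is 2,750 units, below the 3,050 units limit; all sales are at a certified farmers' market). Under paragraphs (h)–(n): (h) would limit (c) — a current Tier C Approval is held — but (i) sets (h) aside: (i) operates against (h): a current General Waiver is held. (j), which would lift (i), does not operate here — the baseline figure is 168, short of 241. So (c) applies.
Exception (d)'s conditions are all satisfied: a current Schedule E Declaration is held; the baked goods are home-kitchen produced. Turning to paragraph (o): (o) operates against (d): the baked goods contain meat. (d) is therefore removed.
Exception (e): the baked goods are shelf-stable; a Cottage Food Declaration is on file; a current Class 4 Exemption Letter is held — every condition holds. But applying paragraphs (p)–(q): (p) applies — assessed value is $237,500, meeting the $193,500 threshold. (q) is not engaged (no current Annual Exemption Letter is held), so (p) stands. So (e) is unavailable.

No — exception (c) applies; Ona is not required to hold a retail food licence.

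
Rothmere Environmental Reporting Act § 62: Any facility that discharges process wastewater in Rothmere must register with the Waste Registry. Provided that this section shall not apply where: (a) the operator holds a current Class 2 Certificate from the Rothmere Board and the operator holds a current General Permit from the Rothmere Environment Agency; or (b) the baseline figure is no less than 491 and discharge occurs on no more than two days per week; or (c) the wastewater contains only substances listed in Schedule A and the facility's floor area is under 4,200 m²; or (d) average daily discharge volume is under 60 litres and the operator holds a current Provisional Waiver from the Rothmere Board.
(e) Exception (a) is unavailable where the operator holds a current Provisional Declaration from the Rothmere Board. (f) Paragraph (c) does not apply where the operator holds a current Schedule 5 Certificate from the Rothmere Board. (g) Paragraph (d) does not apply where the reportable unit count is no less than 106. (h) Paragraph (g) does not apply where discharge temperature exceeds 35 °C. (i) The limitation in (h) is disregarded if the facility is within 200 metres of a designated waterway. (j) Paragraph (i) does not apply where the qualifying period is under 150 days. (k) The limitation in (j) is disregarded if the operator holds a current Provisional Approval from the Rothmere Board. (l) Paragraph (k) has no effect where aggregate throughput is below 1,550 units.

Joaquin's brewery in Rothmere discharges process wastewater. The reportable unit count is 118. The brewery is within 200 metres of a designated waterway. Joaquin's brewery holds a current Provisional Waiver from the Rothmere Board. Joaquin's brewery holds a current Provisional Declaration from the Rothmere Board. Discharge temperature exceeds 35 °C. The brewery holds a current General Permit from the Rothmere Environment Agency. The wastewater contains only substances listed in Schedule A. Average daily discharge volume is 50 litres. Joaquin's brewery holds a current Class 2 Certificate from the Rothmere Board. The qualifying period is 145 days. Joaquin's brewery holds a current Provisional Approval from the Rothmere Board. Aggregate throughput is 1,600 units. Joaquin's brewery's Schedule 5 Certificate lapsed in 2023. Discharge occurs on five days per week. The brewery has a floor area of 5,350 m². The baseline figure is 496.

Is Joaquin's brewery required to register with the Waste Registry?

Exception (a) is satisfied on its face — a current Class 2 Certificate is held; a current General Permit is held. But applying paragraph (e): (e) operates against (a): a current Provisional Declaration is held. So (a) is unavailable.
Exception (b) requires that discharge occurs on no more than two days per week; but discharge occurs on five days per week, so (b) is unavailable.
Exception (c) fails — the facility's floor area is 5,350 m², not under 4,200 m².
All of (d)'s requirements are met (average daily discharge volume is 50 litres, under the 60 litres limit; a current Provisional Waiver is held). But applying paragraphs (g)–(l): (g) operates against (d): the reportable unit count is 118, meeting the 106 threshold. (h) operates (discharge temperature exceeds 35 °C), but is itself disapplied by (i): (i) operates — the brewery is within 200 m of a designated waterway. (j) would limit (i) — the qualifying period is 145 days, under the 150 days limit — but (k) sets (j) aside: (k) is triggered — a current Provisional Approval is held. (l), which would lift (k), is not engaged — aggregate throughput is 1,600 units, not below 1,550 units. Exception (d) does not apply.
No exception is made out. Joaquin's brewery falls within the general rule.

Yes — Joaquin's brewery must register with the Waste Registry.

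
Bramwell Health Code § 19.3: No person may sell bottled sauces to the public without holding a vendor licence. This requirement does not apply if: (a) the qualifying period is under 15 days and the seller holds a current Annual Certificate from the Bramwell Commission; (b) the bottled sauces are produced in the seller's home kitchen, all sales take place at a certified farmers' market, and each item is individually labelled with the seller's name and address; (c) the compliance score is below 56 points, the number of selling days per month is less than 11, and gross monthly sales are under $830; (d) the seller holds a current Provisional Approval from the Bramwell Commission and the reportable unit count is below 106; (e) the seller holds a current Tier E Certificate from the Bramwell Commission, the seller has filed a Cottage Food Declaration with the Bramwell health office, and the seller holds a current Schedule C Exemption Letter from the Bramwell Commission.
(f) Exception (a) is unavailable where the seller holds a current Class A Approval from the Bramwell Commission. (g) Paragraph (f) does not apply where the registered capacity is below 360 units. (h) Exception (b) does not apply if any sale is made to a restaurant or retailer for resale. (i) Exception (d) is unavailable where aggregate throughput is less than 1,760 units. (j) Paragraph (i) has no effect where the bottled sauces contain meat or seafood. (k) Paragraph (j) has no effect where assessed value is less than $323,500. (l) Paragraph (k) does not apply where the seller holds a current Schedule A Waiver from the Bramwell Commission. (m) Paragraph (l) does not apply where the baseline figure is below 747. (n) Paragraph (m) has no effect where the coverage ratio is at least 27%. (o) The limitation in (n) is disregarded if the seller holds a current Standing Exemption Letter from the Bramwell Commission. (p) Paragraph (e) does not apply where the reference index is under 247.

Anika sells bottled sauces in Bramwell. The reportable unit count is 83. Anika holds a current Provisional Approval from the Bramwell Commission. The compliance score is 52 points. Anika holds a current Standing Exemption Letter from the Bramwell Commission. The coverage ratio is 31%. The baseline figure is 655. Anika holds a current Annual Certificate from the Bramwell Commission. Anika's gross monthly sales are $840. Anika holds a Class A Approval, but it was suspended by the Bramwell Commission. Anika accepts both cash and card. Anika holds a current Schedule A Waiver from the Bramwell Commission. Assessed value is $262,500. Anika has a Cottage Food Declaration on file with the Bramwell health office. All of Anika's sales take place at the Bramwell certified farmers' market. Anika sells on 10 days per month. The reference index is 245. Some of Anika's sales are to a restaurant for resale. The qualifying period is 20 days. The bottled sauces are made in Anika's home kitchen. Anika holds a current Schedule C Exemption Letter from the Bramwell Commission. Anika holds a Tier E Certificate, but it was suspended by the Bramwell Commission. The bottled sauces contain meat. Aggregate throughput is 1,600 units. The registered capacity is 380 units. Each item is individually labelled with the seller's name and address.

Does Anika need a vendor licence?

Exception (a) fails — the qualifying period is 20 days, not under 15 days.
Exception (b) is satisfied on its face — the bottled sauces are home-kitchen produced; all sales are at a certified farmers' market; items are individually labelled. However, paragraph (h) must be considered: (h) applies — some sales are to a restaurant for resale. So (b) is unavailable.
Exception (c) fails — gross monthly sales are $840, not under $830.
All of (d)'s requirements are met (a current Provisional Approval is held; the reportable unit count is 83, below the 106 limit). However, paragraphs (i)–(o) must be considered: (i) operates against (d): aggregate throughput is 1,600 units, less than the 1,760 units limit. (j) would limit (i) — the bottled sauces contain meat — but (k) sets (j) aside: (k) operates — assessed value is $262,500, less than the $323,500 limit. (l) would limit (k) — a current Schedule A Waiver is held — but (m) sets (l) aside: (m) operates — the baseline figure is 655, below the 747 limit. (n) would limit (m) — the coverage ratio is 31%, meeting the 27% threshold — but (o) sets (n) aside: (o) operates against (n): a current Standing Exemption Letter is held. (d) is therefore removed.
Exception (e) fails — there is no Tier E Certificate in force.
None of the exceptions is available; § 19.3 applies in full.

Yes — Anika must hold a vendor licence.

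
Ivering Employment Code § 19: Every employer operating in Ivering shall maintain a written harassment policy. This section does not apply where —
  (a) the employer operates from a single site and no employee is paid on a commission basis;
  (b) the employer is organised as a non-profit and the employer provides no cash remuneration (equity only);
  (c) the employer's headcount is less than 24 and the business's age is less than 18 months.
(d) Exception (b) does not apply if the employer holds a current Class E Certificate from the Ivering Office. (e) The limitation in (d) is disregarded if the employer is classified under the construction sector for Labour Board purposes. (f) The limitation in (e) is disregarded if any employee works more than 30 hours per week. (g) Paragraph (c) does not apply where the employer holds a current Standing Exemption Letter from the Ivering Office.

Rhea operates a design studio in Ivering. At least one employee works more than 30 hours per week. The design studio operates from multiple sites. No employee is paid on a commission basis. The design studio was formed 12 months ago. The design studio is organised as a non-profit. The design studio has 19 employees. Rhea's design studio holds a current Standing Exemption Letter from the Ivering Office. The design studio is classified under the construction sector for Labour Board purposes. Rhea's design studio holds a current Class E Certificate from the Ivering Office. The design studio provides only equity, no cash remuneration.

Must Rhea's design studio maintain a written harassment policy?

Exception (a) requires that the employer operates from a single site; but the employer operates from multiple sites, so (a) is unavailable.
Exception (b)'s conditions are all satisfied: the employer is a non-profit; remuneration is equity-only. But applying paragraphs (d)–(f): (d) operates against (b): a current Class E Certificate is held. (e) would limit (d) — the design studio is classified under the construction sector — but (f) sets (e) aside: (f) operates against (e): at least one employee exceeds 30 hours/week. (b) is therefore removed.
All of (c)'s requirements are met (the employer's headcount is 19, less than the 24 limit; the business's age is 12 months, less than the 18 months limit). However, paragraph (g) must be considered: (g) operates against (c): a current Standing Exemption Letter is held. So (c) is unavailable.
No exception applies. The general rule governs.

Yes — Rhea's design studio must maintain a written harassment policy.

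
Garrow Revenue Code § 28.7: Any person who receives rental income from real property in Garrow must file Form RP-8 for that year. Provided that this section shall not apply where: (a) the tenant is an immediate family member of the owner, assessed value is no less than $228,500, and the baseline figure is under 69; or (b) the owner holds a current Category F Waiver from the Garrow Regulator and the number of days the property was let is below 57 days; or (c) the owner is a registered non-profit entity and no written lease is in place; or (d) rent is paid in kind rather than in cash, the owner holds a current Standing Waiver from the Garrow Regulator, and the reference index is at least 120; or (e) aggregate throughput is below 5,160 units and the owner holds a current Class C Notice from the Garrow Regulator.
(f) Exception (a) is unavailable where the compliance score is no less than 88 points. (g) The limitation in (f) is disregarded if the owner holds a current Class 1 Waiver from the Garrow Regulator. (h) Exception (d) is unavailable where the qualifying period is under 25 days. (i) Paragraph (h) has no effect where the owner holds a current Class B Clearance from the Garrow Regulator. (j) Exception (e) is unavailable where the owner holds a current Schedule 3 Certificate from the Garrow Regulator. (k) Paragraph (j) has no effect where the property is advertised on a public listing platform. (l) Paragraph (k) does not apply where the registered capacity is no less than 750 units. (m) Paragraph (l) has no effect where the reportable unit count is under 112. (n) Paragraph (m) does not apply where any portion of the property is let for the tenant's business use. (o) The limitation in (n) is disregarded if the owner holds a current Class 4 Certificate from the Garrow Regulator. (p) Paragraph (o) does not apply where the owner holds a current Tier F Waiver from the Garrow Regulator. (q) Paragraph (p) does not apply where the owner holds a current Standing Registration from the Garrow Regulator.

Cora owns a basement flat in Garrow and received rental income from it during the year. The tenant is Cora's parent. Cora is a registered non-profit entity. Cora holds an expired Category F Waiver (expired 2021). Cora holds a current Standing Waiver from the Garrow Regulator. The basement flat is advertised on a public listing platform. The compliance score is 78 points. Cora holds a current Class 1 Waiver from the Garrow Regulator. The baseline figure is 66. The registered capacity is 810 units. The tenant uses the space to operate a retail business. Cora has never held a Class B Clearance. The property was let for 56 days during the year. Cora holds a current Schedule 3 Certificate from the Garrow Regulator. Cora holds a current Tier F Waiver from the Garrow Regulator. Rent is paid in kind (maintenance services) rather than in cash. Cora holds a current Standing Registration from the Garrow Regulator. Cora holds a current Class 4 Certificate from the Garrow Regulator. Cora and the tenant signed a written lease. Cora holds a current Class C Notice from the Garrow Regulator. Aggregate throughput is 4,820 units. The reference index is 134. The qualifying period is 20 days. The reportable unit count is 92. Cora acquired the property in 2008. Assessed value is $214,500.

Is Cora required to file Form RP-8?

Exception (a) does not apply: assessed value is $214,500, short of $228,500.
Exception (b) does not apply: the Category F Waiver is not current.
Exception (c) fails — a written lease is in place.
Exception (d): rent is paid in kind; a current Standing Waiver is held; the reference index is 134, meeting the 120 threshold — every condition holds. But: (h) is triggered — the qualifying period is 20 days, under the 25 days limit. (i), which would lift (h), is inapplicable — the Class B Clearance is not current. So (d) is unavailable.
Exception (e) is satisfied on its face — aggregate throughput is 4,820 units, below the 5,160 units limit; a current Class C Notice is held. Considering the limiting provisions: (j) would limit (e) — a current Schedule 3 Certificate is held — but (k) sets (j) aside: (k) operates against (j): the property is publicly advertised. (l) applies (the registered capacity is 810 units, meeting the 750 units threshold), but is set aside by (m): (m) operates against (l): the reportable unit count is 92, under the 112 limit. (n) operates (the space is let for business use), but yields to (o): (o) is engaged — a current Class 4 Certificate is held. (p) applies (a current Tier F Waiver is held), but is set aside by (q): (q) operates against (p): a current Standing Registration is held. (e) remains available.

No — exception (e) applies; Cora is not required to file Form RP-8.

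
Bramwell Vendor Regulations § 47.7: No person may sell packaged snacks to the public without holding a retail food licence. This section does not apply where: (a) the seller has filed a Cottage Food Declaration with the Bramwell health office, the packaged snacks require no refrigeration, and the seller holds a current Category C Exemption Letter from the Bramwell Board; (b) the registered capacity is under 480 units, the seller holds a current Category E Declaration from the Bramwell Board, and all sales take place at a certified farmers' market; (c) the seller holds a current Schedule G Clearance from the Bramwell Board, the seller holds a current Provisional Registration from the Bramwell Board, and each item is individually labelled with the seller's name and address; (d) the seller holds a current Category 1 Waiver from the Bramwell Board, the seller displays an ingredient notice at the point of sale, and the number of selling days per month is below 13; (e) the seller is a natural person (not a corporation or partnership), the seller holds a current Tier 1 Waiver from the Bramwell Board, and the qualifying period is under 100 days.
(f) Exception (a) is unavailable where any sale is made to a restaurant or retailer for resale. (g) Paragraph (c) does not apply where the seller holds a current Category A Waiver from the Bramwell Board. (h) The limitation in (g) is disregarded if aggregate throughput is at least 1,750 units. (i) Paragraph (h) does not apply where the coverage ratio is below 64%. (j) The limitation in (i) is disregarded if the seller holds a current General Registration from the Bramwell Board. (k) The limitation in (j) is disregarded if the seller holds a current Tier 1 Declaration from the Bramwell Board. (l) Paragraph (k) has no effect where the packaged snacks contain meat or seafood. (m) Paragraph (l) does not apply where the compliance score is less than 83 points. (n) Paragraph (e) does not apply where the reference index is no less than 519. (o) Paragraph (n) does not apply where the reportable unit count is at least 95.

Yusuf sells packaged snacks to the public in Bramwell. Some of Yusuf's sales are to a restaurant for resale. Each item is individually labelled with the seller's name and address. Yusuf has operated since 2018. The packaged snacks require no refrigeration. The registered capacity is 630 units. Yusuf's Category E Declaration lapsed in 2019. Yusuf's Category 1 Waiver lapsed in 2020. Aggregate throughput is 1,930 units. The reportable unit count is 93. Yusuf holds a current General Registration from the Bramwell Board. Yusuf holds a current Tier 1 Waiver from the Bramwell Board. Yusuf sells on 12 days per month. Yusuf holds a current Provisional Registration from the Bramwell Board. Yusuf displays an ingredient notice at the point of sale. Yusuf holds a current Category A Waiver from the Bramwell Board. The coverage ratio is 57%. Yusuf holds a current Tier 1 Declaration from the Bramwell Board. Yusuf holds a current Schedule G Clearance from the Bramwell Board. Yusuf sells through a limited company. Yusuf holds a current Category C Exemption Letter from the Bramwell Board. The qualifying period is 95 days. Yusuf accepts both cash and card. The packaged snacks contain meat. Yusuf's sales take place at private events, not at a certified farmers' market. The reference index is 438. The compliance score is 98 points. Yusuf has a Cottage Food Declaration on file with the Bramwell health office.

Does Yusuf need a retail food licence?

Exception (a): a Cottage Food Declaration is on file; the packaged snacks are shelf-stable; a current Category C Exemption Letter is held — every condition holds. But applying paragraph (f): (f) operates against (a): some sales are to a restaurant for resale. So (a) is unavailable.
Exception (b) fails — the registered capacity is 630 units, not under 480 units.
Exception (c): a current Schedule G Clearance is held; a current Provisional Registration is held; items are individually labelled — every condition holds. Under paragraphs (g)–(m): (g) would limit (c) — a current Category A Waiver is held — but (h) sets (g) aside: (h) is engaged — aggregate throughput is 1,930 units, meeting the 1,750 units threshold. (i) is engaged (the coverage ratio is 57%, below the 64% limit), but is itself disapplied by (j): (j) operates against (i): a current General Registration is held. (k) is engaged (a current Tier 1 Declaration is held), but is itself disapplied by (l): (l) operates against (k): the packaged snacks contain meat. (m) does not operate here (the compliance score is 98 points, not less than 83 points), so (l) stands. (c) remains available.
Exception (d) fails — the Category 1 Waiver is not current.
Exception (e) does not apply: the seller operates through a limited company.

No — exception (c) applies; Yusuf is not required to hold a retail food licence.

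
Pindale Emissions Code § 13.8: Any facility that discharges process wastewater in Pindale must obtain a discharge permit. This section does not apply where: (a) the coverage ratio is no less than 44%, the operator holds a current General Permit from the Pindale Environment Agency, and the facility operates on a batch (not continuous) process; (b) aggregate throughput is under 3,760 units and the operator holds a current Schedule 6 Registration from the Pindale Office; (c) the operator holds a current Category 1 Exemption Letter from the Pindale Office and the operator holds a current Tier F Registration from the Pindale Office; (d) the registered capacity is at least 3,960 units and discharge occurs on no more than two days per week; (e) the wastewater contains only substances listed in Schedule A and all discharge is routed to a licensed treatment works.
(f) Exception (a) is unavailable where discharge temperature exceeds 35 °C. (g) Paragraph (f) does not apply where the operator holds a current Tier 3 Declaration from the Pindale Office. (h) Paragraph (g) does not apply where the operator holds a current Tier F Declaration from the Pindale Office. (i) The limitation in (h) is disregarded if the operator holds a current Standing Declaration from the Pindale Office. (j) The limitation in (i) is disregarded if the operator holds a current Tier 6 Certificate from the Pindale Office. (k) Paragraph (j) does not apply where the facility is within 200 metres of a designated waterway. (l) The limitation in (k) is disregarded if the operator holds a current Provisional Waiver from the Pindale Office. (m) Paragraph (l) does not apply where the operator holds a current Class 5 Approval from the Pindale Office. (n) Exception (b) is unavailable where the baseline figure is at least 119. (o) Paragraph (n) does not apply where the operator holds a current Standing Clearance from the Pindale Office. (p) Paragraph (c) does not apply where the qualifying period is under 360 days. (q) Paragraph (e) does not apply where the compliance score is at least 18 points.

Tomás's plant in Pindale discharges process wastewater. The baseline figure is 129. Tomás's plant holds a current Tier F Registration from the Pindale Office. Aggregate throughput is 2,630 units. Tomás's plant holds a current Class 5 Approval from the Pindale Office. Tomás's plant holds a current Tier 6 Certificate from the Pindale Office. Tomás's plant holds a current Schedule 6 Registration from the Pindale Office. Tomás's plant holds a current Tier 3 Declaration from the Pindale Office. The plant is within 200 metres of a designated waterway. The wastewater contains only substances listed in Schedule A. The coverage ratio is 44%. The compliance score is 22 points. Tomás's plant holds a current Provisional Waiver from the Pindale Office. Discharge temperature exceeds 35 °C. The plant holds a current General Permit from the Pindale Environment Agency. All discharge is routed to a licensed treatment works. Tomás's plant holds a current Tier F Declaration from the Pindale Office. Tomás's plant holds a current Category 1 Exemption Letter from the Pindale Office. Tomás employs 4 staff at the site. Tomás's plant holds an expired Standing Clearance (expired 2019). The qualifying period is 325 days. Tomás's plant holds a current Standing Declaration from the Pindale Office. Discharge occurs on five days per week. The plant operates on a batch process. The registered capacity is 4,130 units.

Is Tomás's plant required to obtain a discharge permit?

Exception (a): the coverage ratio is 44%, meeting the 44% threshold; a current General Permit is held; the facility operates on a batch process — every condition holds. Considering the limiting provisions: (f) is engaged (discharge temperature exceeds 35 °C), but is itself disapplied by (g): (g) operates against (f): a current Tier 3 Declaration is held. (h) would limit (g) — a current Tier F Declaration is held — but (i) sets (h) aside: (i) applies — a current Standing Declaration is held. (j) is triggered (a current Tier 6 Certificate is held), but is set aside by (k): (k) operates — the plant is within 200 m of a designated waterway. (l) would limit (k) — a current Provisional Waiver is held — but (m) sets (l) aside: (m) operates against (l): a current Class 5 Approval is held. So (a) applies.
Exception (b) is satisfied on its face — aggregate throughput is 2,630 units, under the 3,760 units limit; a current Schedule 6 Registration is held. But applying paragraphs (n)–(o): (n) applies — the baseline figure is 129, meeting the 119 threshold. (o), which would lift (n), is inapplicable — the Standing Clearance is not current. Exception (b) does not apply.
All of (c)'s requirements are met (a current Category 1 Exemption Letter is held; a current Tier F Registration is held). But: (p) applies — the qualifying period is 325 days, under the 360 days limit. Exception (c) does not apply.
Exception (d) requires that discharge occurs on no more than two days per week; but discharge occurs on five days per week, so (d) is unavailable.
Exception (e) is satisfied on its face — the wastewater is Schedule-A-only; discharge is routed to a licensed treatment works. However, paragraph (q) must be considered: (q) operates against (e): the compliance score is 22 points, meeting the 18 points threshold. (e) is therefore removed.

No — exception (a) applies; Tomás's plant is not required to obtain a discharge permit.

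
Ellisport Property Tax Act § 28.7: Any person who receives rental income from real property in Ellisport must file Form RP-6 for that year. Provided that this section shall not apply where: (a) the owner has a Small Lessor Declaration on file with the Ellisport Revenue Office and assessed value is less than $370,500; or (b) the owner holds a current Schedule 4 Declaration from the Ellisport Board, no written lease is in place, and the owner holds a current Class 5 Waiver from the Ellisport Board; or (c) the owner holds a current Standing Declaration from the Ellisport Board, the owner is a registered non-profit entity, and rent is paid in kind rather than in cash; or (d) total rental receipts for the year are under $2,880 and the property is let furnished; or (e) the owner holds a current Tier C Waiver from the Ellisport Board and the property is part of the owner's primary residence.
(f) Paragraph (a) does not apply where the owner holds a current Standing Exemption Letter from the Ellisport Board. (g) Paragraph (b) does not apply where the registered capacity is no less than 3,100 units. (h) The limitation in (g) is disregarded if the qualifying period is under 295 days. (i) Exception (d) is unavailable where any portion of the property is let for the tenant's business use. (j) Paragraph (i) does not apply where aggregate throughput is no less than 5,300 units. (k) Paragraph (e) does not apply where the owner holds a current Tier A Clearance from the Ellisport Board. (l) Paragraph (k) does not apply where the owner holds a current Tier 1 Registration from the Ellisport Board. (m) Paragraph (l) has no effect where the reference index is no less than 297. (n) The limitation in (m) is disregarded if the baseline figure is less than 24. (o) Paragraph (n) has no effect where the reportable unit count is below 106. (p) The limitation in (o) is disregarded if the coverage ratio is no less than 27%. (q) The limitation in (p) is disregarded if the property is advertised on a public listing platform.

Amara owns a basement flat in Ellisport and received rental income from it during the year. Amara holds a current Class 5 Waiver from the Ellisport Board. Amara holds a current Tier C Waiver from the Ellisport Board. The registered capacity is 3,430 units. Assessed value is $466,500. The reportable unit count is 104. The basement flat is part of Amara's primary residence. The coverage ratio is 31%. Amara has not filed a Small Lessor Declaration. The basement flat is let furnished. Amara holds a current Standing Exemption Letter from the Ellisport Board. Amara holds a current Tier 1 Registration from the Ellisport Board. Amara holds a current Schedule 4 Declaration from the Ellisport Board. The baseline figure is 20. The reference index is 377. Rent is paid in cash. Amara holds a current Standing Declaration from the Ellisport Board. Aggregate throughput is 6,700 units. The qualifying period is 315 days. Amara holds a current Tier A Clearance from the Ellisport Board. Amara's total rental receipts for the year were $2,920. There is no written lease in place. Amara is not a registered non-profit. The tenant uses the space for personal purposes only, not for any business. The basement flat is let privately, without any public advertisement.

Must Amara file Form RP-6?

Exception (a) fails — no Small Lessor Declaration is on file.
Exception (b)'s conditions are all satisfied: a current Schedule 4 Declaration is held; there is no written lease; a current Class 5 Waiver is held. But applying paragraphs (g)–(h): (g) is triggered — the registered capacity is 3,430 units, meeting the 3,100 units threshold. (h) is inapplicable (the qualifying period is 315 days, not under 295 days), so (g) stands. (b) is therefore removed.
Exception (c) requires that the owner is a registered non-profit entity; but Amara is not a registered non-profit, so (c) is unavailable.
Exception (d) does not apply: total rental receipts for the year are $2,920, not under $2,880.
Exception (e): a current Tier C Waiver is held; the basement flat is part of the primary residence — every condition holds. As to paragraphs (k)–(q): (k) would limit (e) — a current Tier A Clearance is held — but (l) sets (k) aside: (l) operates against (k): a current Tier 1 Registration is held. (m) would limit (l) — the reference index is 377, meeting the 297 threshold — but (n) sets (m) aside: (n) operates — the baseline figure is 20, less than the 24 limit. (o) would limit (n) — the reportable unit count is 104, below the 106 limit — but (p) sets (o) aside: (p) applies — the coverage ratio is 31%, meeting the 27% threshold. (q) is inapplicable (the property is let privately without advertisement), so (p) stands. So (e) applies.

No — exception (e) applies; Amara is not required to file Form RP-6.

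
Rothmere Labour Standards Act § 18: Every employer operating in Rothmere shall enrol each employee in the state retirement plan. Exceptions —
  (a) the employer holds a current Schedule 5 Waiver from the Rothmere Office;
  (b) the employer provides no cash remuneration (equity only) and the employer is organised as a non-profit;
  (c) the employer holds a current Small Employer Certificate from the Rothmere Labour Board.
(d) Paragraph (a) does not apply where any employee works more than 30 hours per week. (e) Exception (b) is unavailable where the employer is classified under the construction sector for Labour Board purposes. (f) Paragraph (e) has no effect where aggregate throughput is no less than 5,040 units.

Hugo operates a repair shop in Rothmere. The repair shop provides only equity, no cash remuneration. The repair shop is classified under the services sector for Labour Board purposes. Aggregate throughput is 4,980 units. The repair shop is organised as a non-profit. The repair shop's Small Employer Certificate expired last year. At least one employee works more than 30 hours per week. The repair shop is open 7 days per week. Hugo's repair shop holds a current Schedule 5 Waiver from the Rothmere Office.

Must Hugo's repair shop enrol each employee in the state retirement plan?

Exception (a): a current Schedule 5 Waiver is held — every condition holds. But applying paragraph (d): (d) operates against (a): at least one employee exceeds 30 hours/week. Exception (a) does not apply.
Exception (b)'s conditions are all satisfied: remuneration is equity-only; the employer is a non-profit. Considering the limiting provisions: (e) is inapplicable — the repair shop is classified under the services sector. (b) remains available.
Exception (c) requires that the employer holds a current Small Employer Certificate from the Rothmere Labour Board; but the Small Employer Certificate has expired, so (c) is unavailable.

No — exception (b) applies; Hugo's repair shop is not required to enrol each employee in the state retirement plan.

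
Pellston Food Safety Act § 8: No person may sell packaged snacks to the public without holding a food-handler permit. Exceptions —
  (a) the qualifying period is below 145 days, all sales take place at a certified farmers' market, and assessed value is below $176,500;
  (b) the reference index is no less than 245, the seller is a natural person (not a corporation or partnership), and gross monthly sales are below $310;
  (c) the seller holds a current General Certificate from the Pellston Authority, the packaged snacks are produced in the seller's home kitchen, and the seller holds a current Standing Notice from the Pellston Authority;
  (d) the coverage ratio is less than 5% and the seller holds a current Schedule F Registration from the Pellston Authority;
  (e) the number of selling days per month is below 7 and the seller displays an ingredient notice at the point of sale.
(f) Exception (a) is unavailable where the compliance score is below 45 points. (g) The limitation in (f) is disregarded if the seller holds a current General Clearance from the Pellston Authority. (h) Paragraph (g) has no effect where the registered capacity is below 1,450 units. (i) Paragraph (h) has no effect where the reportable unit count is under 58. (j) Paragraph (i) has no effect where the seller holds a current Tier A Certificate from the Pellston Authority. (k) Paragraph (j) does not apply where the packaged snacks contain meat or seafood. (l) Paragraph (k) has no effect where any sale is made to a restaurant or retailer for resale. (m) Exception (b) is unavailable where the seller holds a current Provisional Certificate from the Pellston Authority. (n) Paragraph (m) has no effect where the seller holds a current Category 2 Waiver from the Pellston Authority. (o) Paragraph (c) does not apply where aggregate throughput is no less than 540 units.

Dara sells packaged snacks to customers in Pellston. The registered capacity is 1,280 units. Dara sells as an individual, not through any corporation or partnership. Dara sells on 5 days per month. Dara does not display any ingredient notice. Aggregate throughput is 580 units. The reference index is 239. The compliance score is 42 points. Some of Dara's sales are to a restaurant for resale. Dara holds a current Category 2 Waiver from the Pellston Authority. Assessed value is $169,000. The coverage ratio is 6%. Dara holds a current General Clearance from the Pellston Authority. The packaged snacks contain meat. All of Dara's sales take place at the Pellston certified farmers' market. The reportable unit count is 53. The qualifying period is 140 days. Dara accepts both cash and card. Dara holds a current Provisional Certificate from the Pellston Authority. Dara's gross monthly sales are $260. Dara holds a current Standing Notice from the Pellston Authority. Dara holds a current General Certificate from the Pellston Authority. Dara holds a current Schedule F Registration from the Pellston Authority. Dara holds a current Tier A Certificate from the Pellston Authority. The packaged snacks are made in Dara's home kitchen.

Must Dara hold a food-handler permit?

Yes — Dara must hold a food-handler permit.

Exception (a): the qualifying period is 140 days, below the 145 days limit; all sales are at a certified farmers' market; assessed value is $169,000, below the $176,500 limit — every condition holds. But: (f) operates against (a): the compliance score is 42 points, below the 45 points limit. (g) would limit (f) — a current General Clearance is held — but (h) sets (g) aside: (h) operates against (g): the registered capacity is 1,280 units, below the 1,450 units limit. (i) would limit (h) — the reportable unit count is 53, under the 58 limit — but (j) sets (i) aside: (j) is engaged — a current Tier A Certificate is held. (k) is triggered (the packaged snacks contain meat), but yields to (l): (l) is triggered — some sales are to a restaurant for resale. (a) is therefore removed.
Exception (b) fails — the reference index is 239, short of 245.
All of (c)'s requirements are met (a current General Certificate is held; the packaged snacks are home-kitchen produced; a current Standing Notice is held). But applying paragraph (o): (o) operates against (c): aggregate throughput is 580 units, meeting the 540 units threshold. Exception (c) does not apply.
Exception (d) requires that the coverage ratio is less than 5%; but the coverage ratio is 6%, not less than 5%, so (d) is unavailable.
Exception (e) does not apply: no ingredient notice is displayed.
None of the exceptions is available; § 8 applies in full.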